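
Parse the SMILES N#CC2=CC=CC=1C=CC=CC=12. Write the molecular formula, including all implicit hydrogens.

C11H7N

Walk through each heavy atom and fill implicit hydrogens from standard valence (C 4, N 3, O 2, S 2, halogen 1):
  atom 1: N, bond orders sum to 3 (valence 3) → 0 H
  atom 2: C, bond orders sum to 4 (valence 4) → 0 H
  atom 3: C, bond orders sum to 4 (valence 4) → 0 H
  atom 4: C, bond orders sum to 3 (valence 4) → 1 H
  atom 5: C, bond orders sum to 3 (valence 4) → 1 H
  atom 6: C, bond orders sum to 3 (valence 4) → 1 H
  atom 7: C, bond orders sum to 4 (valence 4) → 0 H
  atom 8: C, bond orders sum to 3 (valence 4) → 1 H
  atom 9: C, bond orders sum to 3 (valence 4) → 1 H
  atom 10: C, bond orders sum to 3 (valence 4) → 1 H
  atom 11: C, bond orders sum to 3 (valence 4) → 1 H
  atom 12: C, bond orders sum to 4 (valence 4) → 0 H
Totals → C:11, H:7, N:1.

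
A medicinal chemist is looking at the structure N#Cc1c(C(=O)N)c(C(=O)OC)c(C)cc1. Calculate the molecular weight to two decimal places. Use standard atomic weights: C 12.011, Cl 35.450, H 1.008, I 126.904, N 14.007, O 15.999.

First, the molecular formula is C11H10N2O3 (counting implicit H from valence).
  C: 11 × 12.011 = 132.121
  H: 10 × 1.008 = 10.080
  N: 2 × 14.007 = 28.014
  O: 3 × 15.999 = 47.997
Sum: 11×12.011 + 10×1.008 + 2×14.007 + 3×15.999 = 218.212 → 218.21 g/mol.

218.21 g/mol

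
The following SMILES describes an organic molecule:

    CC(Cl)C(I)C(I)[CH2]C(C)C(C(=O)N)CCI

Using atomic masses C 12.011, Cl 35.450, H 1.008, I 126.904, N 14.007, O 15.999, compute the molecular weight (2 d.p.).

597.44 g/mol

First, the molecular formula is C11H19ClI3NO (counting implicit H from valence).
  C: 11 × 12.011 = 132.121
  Cl: 1 × 35.450 = 35.450
  H: 19 × 1.008 = 19.152
  I: 3 × 126.904 = 380.712
  N: 1 × 14.007 = 14.007
  O: 1 × 15.999 = 15.999
Sum: 11×12.011 + 1×35.450 + 19×1.008 + 3×126.904 + 1×14.007 + 1×15.999 = 597.441 → 597.44 g/mol.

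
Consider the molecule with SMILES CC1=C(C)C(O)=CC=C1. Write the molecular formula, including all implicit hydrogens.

C8H10O

Walk through each heavy atom and fill implicit hydrogens from standard valence (C 4, N 3, O 2, S 2, halogen 1):
  atom 1: C, bond orders sum to 1 (valence 4) → 3 H
  atom 2: C, bond orders sum to 4 (valence 4) → 0 H
  atom 3: C, bond orders sum to 4 (valence 4) → 0 H
  atom 4: C, bond orders sum to 1 (valence 4) → 3 H
  atom 5: C, bond orders sum to 4 (valence 4) → 0 H
  atom 6: O, bond orders sum to 1 (valence 2) → 1 H
  atom 7: C, bond orders sum to 3 (valence 4) → 1 H
  atom 8: C, bond orders sum to 3 (valence 4) → 1 H
  atom 9: C, bond orders sum to 3 (valence 4) → 1 H
Totals → C:8, H:10, O:1.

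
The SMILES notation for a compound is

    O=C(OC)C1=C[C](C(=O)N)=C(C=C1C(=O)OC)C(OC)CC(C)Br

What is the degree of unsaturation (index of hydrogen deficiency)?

7

Molecular formula: C16H20BrNO6.
DoU = (2C + 2 + N − H − X) / 2, where X is the halogen count and O/S are ignored.
    = (2·16 + 2 + 1 − 20 − 1) / 2 = 14 / 2 = 7.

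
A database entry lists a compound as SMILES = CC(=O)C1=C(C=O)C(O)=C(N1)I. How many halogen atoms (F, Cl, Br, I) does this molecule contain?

1

Halogen atoms appear at heavy-atom position 12 (1×I).
Other groups present: 1 aldehyde, 1 hydroxyl, 1 ketone.
Halogen count: 1.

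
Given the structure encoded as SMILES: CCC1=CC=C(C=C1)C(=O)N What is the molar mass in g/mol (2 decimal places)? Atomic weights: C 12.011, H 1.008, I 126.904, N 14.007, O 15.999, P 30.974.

149.19 g/mol

First, the molecular formula is C9H11NO (counting implicit H from valence).
  C: 9 × 12.011 = 108.099
  H: 11 × 1.008 = 11.088
  N: 1 × 14.007 = 14.007
  O: 1 × 15.999 = 15.999
Sum: 9×12.011 + 11×1.008 + 1×14.007 + 1×15.999 = 149.193 → 149.19 g/mol.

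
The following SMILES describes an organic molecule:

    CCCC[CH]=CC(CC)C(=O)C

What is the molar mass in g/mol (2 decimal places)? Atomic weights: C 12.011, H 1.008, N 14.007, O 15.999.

First, the molecular formula is C11H20O (counting implicit H from valence).
  C: 11 × 12.011 = 132.121
  H: 20 × 1.008 = 20.160
  O: 1 × 15.999 = 15.999
Sum: 11×12.011 + 20×1.008 + 1×15.999 = 168.280 → 168.28 g/mol.

168.28 g/mol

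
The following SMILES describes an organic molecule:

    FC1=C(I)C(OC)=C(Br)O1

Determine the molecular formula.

Walk through each heavy atom and fill implicit hydrogens from standard valence (C 4, N 3, O 2, S 2, halogen 1):
  atom 1: F (halogen, monovalent) → 0 H
  atom 2: C, bond orders sum to 4 (valence 4) → 0 H
  atom 3: C, bond orders sum to 4 (valence 4) → 0 H
  atom 4: I (halogen, monovalent) → 0 H
  atom 5: C, bond orders sum to 4 (valence 4) → 0 H
  atom 6: O, bond orders sum to 2 (valence 2) → 0 H
  atom 7: C, bond orders sum to 1 (valence 4) → 3 H
  atom 8: C, bond orders sum to 4 (valence 4) → 0 H
  atom 9: Br (halogen, monovalent) → 0 H
  atom 10: O, bond orders sum to 2 (valence 2) → 0 H
Totals → C:5, H:3, Br:1, F:1, I:1, O:2.
In Hill order: C5H3BrFIO2.

C5H3BrFIO2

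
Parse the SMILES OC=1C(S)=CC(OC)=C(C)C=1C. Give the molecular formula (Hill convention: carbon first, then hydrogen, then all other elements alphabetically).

Walk through each heavy atom and fill implicit hydrogens from standard valence (C 4, N 3, O 2, S 2, halogen 1):
  atom 1: O, bond orders sum to 1 (valence 2) → 1 H
  atom 2: C, bond orders sum to 4 (valence 4) → 0 H
  atom 3: C, bond orders sum to 4 (valence 4) → 0 H
  atom 4: S, bond orders sum to 1 (valence 2) → 1 H
  atom 5: C, bond orders sum to 3 (valence 4) → 1 H
  atom 6: C, bond orders sum to 4 (valence 4) → 0 H
  atom 7: O, bond orders sum to 2 (valence 2) → 0 H
  atom 8: C, bond orders sum to 1 (valence 4) → 3 H
  atom 9: C, bond orders sum to 4 (valence 4) → 0 H
  atom 10: C, bond orders sum to 1 (valence 4) → 3 H
  atom 11: C, bond orders sum to 4 (valence 4) → 0 H
  atom 12: C, bond orders sum to 1 (valence 4) → 3 H
Totals → C:9, H:12, O:2, S:1.
In Hill order: C9H12O2S.

C9H12O2S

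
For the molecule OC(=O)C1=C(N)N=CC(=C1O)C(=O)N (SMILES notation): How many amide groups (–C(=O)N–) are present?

The amide motif appears at heavy-atom position 12 in the SMILES.
Other groups present: 1 carboxylic acid, 1 hydroxyl, 1 primary amine.
Amide count: 1.

1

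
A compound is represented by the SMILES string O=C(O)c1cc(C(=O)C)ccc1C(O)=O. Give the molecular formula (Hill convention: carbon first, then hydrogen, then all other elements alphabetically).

Walk through each heavy atom and fill implicit hydrogens from standard valence (C 4, N 3, O 2, S 2, halogen 1); for lowercase aromatic atoms, an aromatic c carries 1 H when it has two neighbours and 0 H with three, and aromatic n carries 0 H:
  atom 1: O, bond orders sum to 2 (valence 2) → 0 H
  atom 2: C, bond orders sum to 4 (valence 4) → 0 H
  atom 3: O, bond orders sum to 1 (valence 2) → 1 H
  atom 4: aromatic c, 3 neighbours → 0 H
  atom 5: aromatic c, 2 neighbours → 1 H
  atom 6: aromatic c, 3 neighbours → 0 H
  atom 7: C, bond orders sum to 4 (valence 4) → 0 H
  atom 8: O, bond orders sum to 2 (valence 2) → 0 H
  atom 9: C, bond orders sum to 1 (valence 4) → 3 H
  atom 10: aromatic c, 2 neighbours → 1 H
  atom 11: aromatic c, 2 neighbours → 1 H
  atom 12: aromatic c, 3 neighbours → 0 H
  atom 13: C, bond orders sum to 4 (valence 4) → 0 H
  atom 14: O, bond orders sum to 1 (valence 2) → 1 H
  atom 15: O, bond orders sum to 2 (valence 2) → 0 H
Totals → C:10, H:8, O:5.

C10H8O5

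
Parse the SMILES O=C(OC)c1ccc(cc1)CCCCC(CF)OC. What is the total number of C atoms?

Count every carbon token in the SMILES (each C, including those in ring-closure positions and inside branches).
Carbon count: 15.

15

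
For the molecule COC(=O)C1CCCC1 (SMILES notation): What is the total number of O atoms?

Scan the SMILES for O atoms (remember two-letter symbols like Cl and Br are single atoms).
Oxygen count: 2.

2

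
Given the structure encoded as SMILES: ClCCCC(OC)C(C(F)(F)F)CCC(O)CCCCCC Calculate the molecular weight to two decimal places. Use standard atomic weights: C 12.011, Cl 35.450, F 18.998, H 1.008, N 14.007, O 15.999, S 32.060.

First, the molecular formula is C16H30ClF3O2 (counting implicit H from valence).
  C: 16 × 12.011 = 192.176
  Cl: 1 × 35.450 = 35.450
  F: 3 × 18.998 = 56.994
  H: 30 × 1.008 = 30.240
  O: 2 × 15.999 = 31.998
Sum: 16×12.011 + 1×35.450 + 3×18.998 + 30×1.008 + 2×15.999 = 346.858 → 346.86 g/mol.

346.86 g/mol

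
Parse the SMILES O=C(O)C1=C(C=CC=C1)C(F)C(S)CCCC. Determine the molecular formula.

C13H17FO2S

Walk through each heavy atom and fill implicit hydrogens from standard valence (C 4, N 3, O 2, S 2, halogen 1):
  atom 1: O, bond orders sum to 2 (valence 2) → 0 H
  atom 2: C, bond orders sum to 4 (valence 4) → 0 H
  atom 3: O, bond orders sum to 1 (valence 2) → 1 H
  atom 4: C, bond orders sum to 4 (valence 4) → 0 H
  atom 5: C, bond orders sum to 4 (valence 4) → 0 H
  atom 6: C, bond orders sum to 3 (valence 4) → 1 H
  atom 7: C, bond orders sum to 3 (valence 4) → 1 H
  atom 8: C, bond orders sum to 3 (valence 4) → 1 H
  atom 9: C, bond orders sum to 3 (valence 4) → 1 H
  atom 10: C, bond orders sum to 3 (valence 4) → 1 H
  atom 11: F (halogen, monovalent) → 0 H
  atom 12: C, bond orders sum to 3 (valence 4) → 1 H
  atom 13: S, bond orders sum to 1 (valence 2) → 1 H
  atom 14: C, bond orders sum to 2 (valence 4) → 2 H
  atom 15: C, bond orders sum to 2 (valence 4) → 2 H
  atom 16: C, bond orders sum to 2 (valence 4) → 2 H
  atom 17: C, bond orders sum to 1 (valence 4) → 3 H
Totals → C:13, H:17, F:1, O:2, S:1.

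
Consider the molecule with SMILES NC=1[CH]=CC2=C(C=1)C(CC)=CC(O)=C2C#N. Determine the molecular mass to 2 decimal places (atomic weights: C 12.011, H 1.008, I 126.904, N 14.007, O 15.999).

212.25 g/mol

First, the molecular formula is C13H12N2O (counting implicit H from valence).
  C: 13 × 12.011 = 156.143
  H: 12 × 1.008 = 12.096
  N: 2 × 14.007 = 28.014
  O: 1 × 15.999 = 15.999
Sum: 13×12.011 + 12×1.008 + 2×14.007 + 1×15.999 = 212.252 → 212.25 g/mol.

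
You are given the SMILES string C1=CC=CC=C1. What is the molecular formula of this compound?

C6H6

Walk through each heavy atom and fill implicit hydrogens from standard valence (C 4, N 3, O 2, S 2, halogen 1):
  atom 1: C, bond orders sum to 3 (valence 4) → 1 H
  atom 2: C, bond orders sum to 3 (valence 4) → 1 H
  atom 3: C, bond orders sum to 3 (valence 4) → 1 H
  atom 4: C, bond orders sum to 3 (valence 4) → 1 H
  atom 5: C, bond orders sum to 3 (valence 4) → 1 H
  atom 6: C, bond orders sum to 3 (valence 4) → 1 H
Totals → C:6, H:6.
In Hill order: C6H6.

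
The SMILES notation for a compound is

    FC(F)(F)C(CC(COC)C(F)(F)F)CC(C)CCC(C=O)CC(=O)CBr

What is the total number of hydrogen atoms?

Walk through each heavy atom and fill implicit hydrogens from standard valence (C 4, N 3, O 2, S 2, halogen 1):
  atom 1: F (halogen, monovalent) → 0 H
  atom 2: C, bond orders sum to 4 (valence 4) → 0 H
  atom 3: F (halogen, monovalent) → 0 H
  atom 4: F (halogen, monovalent) → 0 H
  atom 5: C, bond orders sum to 3 (valence 4) → 1 H
  atom 6: C, bond orders sum to 2 (valence 4) → 2 H
  atom 7: C, bond orders sum to 3 (valence 4) → 1 H
  atom 8: C, bond orders sum to 2 (valence 4) → 2 H
  atom 9: O, bond orders sum to 2 (valence 2) → 0 H
  atom 10: C, bond orders sum to 1 (valence 4) → 3 H
  atom 11: C, bond orders sum to 4 (valence 4) → 0 H
  atom 12: F (halogen, monovalent) → 0 H
  atom 13: F (halogen, monovalent) → 0 H
  atom 14: F (halogen, monovalent) → 0 H
  atom 15: C, bond orders sum to 2 (valence 4) → 2 H
  atom 16: C, bond orders sum to 3 (valence 4) → 1 H
  atom 17: C, bond orders sum to 1 (valence 4) → 3 H
  atom 18: C, bond orders sum to 2 (valence 4) → 2 H
  atom 19: C, bond orders sum to 2 (valence 4) → 2 H
  atom 20: C, bond orders sum to 3 (valence 4) → 1 H
  atom 21: C, bond orders sum to 3 (valence 4) → 1 H
  atom 22: O, bond orders sum to 2 (valence 2) → 0 H
  atom 23: C, bond orders sum to 2 (valence 4) → 2 H
  atom 24: C, bond orders sum to 4 (valence 4) → 0 H
  atom 25: O, bond orders sum to 2 (valence 2) → 0 H
  atom 26: C, bond orders sum to 2 (valence 4) → 2 H
  atom 27: Br (halogen, monovalent) → 0 H
Total hydrogens: 25.

25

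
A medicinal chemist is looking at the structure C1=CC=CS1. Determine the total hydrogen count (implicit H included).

Walk through each heavy atom and fill implicit hydrogens from standard valence (C 4, N 3, O 2, S 2, halogen 1):
  atom 1: C, bond orders sum to 3 (valence 4) → 1 H
  atom 2: C, bond orders sum to 3 (valence 4) → 1 H
  atom 3: C, bond orders sum to 3 (valence 4) → 1 H
  atom 4: C, bond orders sum to 3 (valence 4) → 1 H
  atom 5: S, bond orders sum to 2 (valence 2) → 0 H
Total hydrogens: 4.

4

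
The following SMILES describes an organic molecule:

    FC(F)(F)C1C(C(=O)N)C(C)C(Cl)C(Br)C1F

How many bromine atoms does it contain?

Scan the SMILES for Br atoms (remember two-letter symbols like Cl and Br are single atoms).
Bromine count: 1.

1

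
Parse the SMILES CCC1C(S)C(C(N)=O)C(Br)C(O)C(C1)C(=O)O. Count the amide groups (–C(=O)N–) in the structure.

1

The amide motif appears at heavy-atom position 7 in the SMILES.
Other groups present: 1 carboxylic acid, 1 hydroxyl, 1 thiol.
Amide count: 1.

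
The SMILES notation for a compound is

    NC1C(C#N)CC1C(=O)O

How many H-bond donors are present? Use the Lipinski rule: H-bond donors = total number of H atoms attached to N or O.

Donors: find every N or O and count the H atoms it carries.
  atom 1 (N): bond orders sum to 1 → 2 H
  atom 5 (N): bond orders sum to 3 → 0 H
  atom 9 (O): bond orders sum to 2 → 0 H
  atom 10 (O): bond orders sum to 1 → 1 H
Lipinski HBD = 3.

3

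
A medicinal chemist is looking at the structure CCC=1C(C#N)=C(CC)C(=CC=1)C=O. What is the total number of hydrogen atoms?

Walk through each heavy atom and fill implicit hydrogens from standard valence (C 4, N 3, O 2, S 2, halogen 1):
  atom 1: C, bond orders sum to 1 (valence 4) → 3 H
  atom 2: C, bond orders sum to 2 (valence 4) → 2 H
  atom 3: C, bond orders sum to 4 (valence 4) → 0 H
  atom 4: C, bond orders sum to 4 (valence 4) → 0 H
  atom 5: C, bond orders sum to 4 (valence 4) → 0 H
  atom 6: N, bond orders sum to 3 (valence 3) → 0 H
  atom 7: C, bond orders sum to 4 (valence 4) → 0 H
  atom 8: C, bond orders sum to 2 (valence 4) → 2 H
  atom 9: C, bond orders sum to 1 (valence 4) → 3 H
  atom 10: C, bond orders sum to 4 (valence 4) → 0 H
  atom 11: C, bond orders sum to 3 (valence 4) → 1 H
  atom 12: C, bond orders sum to 3 (valence 4) → 1 H
  atom 13: C, bond orders sum to 3 (valence 4) → 1 H
  atom 14: O, bond orders sum to 2 (valence 2) → 0 H
Total hydrogens: 13.

13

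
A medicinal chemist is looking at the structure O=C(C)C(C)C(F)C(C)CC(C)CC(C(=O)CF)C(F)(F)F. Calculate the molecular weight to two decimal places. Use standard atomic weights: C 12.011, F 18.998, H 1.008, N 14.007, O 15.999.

330.34 g/mol

First, the molecular formula is C15H23F5O2 (counting implicit H from valence).
  C: 15 × 12.011 = 180.165
  F: 5 × 18.998 = 94.990
  H: 23 × 1.008 = 23.184
  O: 2 × 15.999 = 31.998
Sum: 15×12.011 + 5×18.998 + 23×1.008 + 2×15.999 = 330.337 → 330.34 g/mol.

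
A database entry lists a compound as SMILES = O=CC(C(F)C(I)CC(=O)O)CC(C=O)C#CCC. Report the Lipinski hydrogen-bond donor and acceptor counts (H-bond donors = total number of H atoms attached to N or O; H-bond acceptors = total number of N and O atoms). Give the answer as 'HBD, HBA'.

Donors: find every N or O and count the H atoms it carries.
  atom 1 (O): bond orders sum to 2 → 0 H
  atom 10 (O): bond orders sum to 2 → 0 H
  atom 11 (O): bond orders sum to 1 → 1 H
  atom 15 (O): bond orders sum to 2 → 0 H
Lipinski HBD = 1.
Acceptors: N atoms = 0, O atoms = 4 → HBA = 4.

1, 4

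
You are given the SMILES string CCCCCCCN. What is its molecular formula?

C7H17N

Walk through each heavy atom and fill implicit hydrogens from standard valence (C 4, N 3, O 2, S 2, halogen 1):
  atom 1: C, bond orders sum to 1 (valence 4) → 3 H
  atom 2: C, bond orders sum to 2 (valence 4) → 2 H
  atom 3: C, bond orders sum to 2 (valence 4) → 2 H
  atom 4: C, bond orders sum to 2 (valence 4) → 2 H
  atom 5: C, bond orders sum to 2 (valence 4) → 2 H
  atom 6: C, bond orders sum to 2 (valence 4) → 2 H
  atom 7: C, bond orders sum to 2 (valence 4) → 2 H
  atom 8: N, bond orders sum to 1 (valence 3) → 2 H
Totals → C:7, H:17, N:1.
In Hill order: C7H17N.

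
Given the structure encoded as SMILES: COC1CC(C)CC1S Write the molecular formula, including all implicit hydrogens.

Walk through each heavy atom and fill implicit hydrogens from standard valence (C 4, N 3, O 2, S 2, halogen 1):
  atom 1: C, bond orders sum to 1 (valence 4) → 3 H
  atom 2: O, bond orders sum to 2 (valence 2) → 0 H
  atom 3: C, bond orders sum to 3 (valence 4) → 1 H
  atom 4: C, bond orders sum to 2 (valence 4) → 2 H
  atom 5: C, bond orders sum to 3 (valence 4) → 1 H
  atom 6: C, bond orders sum to 1 (valence 4) → 3 H
  atom 7: C, bond orders sum to 2 (valence 4) → 2 H
  atom 8: C, bond orders sum to 3 (valence 4) → 1 H
  atom 9: S, bond orders sum to 1 (valence 2) → 1 H
Totals → C:7, H:14, O:1, S:1.
In Hill order: C7H14OS.

C7H14OS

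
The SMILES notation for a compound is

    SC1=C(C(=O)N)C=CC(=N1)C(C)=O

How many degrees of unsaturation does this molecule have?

Molecular formula: C8H8N2O2S.
DoU = (2C + 2 + N − H − X) / 2, where X is the halogen count and O/S are ignored.
    = (2·8 + 2 + 2 − 8 − 0) / 2 = 12 / 2 = 6.

6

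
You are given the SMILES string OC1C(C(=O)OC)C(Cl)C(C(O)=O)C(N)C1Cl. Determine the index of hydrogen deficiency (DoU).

3

Degree of unsaturation = (number of rings) + (number of π bonds).
Ring closures in the SMILES: 1.
π bonds: 2 double bonds (each 1 DoU) → 2 DoU from unsaturation.
Total DoU = 1 + 2 = 3.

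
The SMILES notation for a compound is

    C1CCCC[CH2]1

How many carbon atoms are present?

Count every carbon token in the SMILES (each C, including those in ring-closure positions and inside branches).
Carbon count: 6.

6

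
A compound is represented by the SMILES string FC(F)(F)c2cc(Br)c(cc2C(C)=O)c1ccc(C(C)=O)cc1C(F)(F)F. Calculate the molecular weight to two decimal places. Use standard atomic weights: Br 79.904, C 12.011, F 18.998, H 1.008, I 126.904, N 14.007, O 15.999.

453.18 g/mol

First, the molecular formula is C18H11BrF6O2 (counting implicit H from valence).
  Br: 1 × 79.904 = 79.904
  C: 18 × 12.011 = 216.198
  F: 6 × 18.998 = 113.988
  H: 11 × 1.008 = 11.088
  O: 2 × 15.999 = 31.998
Sum: 1×79.904 + 18×12.011 + 6×18.998 + 11×1.008 + 2×15.999 = 453.176 → 453.18 g/mol.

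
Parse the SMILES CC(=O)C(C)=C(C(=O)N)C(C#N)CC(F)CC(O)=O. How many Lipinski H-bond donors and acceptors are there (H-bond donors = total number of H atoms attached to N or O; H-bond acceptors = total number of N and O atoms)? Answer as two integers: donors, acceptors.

3, 6

Donors: find every N or O and count the H atoms it carries.
  atom 3 (O): bond orders sum to 2 → 0 H
  atom 8 (O): bond orders sum to 2 → 0 H
  atom 9 (N): bond orders sum to 1 → 2 H
  atom 12 (N): bond orders sum to 3 → 0 H
  atom 18 (O): bond orders sum to 1 → 1 H
  atom 19 (O): bond orders sum to 2 → 0 H
Lipinski HBD = 3.
Acceptors: N atoms = 2, O atoms = 4 → HBA = 6.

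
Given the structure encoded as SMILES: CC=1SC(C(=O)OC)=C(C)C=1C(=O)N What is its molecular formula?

C9H11NO3S

Walk through each heavy atom and fill implicit hydrogens from standard valence (C 4, N 3, O 2, S 2, halogen 1):
  atom 1: C, bond orders sum to 1 (valence 4) → 3 H
  atom 2: C, bond orders sum to 4 (valence 4) → 0 H
  atom 3: S, bond orders sum to 2 (valence 2) → 0 H
  atom 4: C, bond orders sum to 4 (valence 4) → 0 H
  atom 5: C, bond orders sum to 4 (valence 4) → 0 H
  atom 6: O, bond orders sum to 2 (valence 2) → 0 H
  atom 7: O, bond orders sum to 2 (valence 2) → 0 H
  atom 8: C, bond orders sum to 1 (valence 4) → 3 H
  atom 9: C, bond orders sum to 4 (valence 4) → 0 H
  atom 10: C, bond orders sum to 1 (valence 4) → 3 H
  atom 11: C, bond orders sum to 4 (valence 4) → 0 H
  atom 12: C, bond orders sum to 4 (valence 4) → 0 H
  atom 13: O, bond orders sum to 2 (valence 2) → 0 H
  atom 14: N, bond orders sum to 1 (valence 3) → 2 H
Totals → C:9, H:11, N:1, O:3, S:1.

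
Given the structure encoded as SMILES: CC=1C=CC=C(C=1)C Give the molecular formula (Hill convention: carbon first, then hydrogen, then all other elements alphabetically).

C8H10

Walk through each heavy atom and fill implicit hydrogens from standard valence (C 4, N 3, O 2, S 2, halogen 1):
  atom 1: C, bond orders sum to 1 (valence 4) → 3 H
  atom 2: C, bond orders sum to 4 (valence 4) → 0 H
  atom 3: C, bond orders sum to 3 (valence 4) → 1 H
  atom 4: C, bond orders sum to 3 (valence 4) → 1 H
  atom 5: C, bond orders sum to 3 (valence 4) → 1 H
  atom 6: C, bond orders sum to 4 (valence 4) → 0 H
  atom 7: C, bond orders sum to 3 (valence 4) → 1 H
  atom 8: C, bond orders sum to 1 (valence 4) → 3 H
Totals → C:8, H:10.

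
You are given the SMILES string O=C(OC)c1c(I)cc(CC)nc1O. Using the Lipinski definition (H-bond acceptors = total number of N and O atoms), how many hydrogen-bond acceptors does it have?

N atoms: 1; O atoms: 3.
Lipinski HBA = 1 + 3 = 4.

4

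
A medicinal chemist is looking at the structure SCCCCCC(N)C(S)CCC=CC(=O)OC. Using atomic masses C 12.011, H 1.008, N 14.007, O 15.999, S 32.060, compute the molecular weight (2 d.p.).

291.47 g/mol

First, the molecular formula is C13H25NO2S2 (counting implicit H from valence).
  C: 13 × 12.011 = 156.143
  H: 25 × 1.008 = 25.200
  N: 1 × 14.007 = 14.007
  O: 2 × 15.999 = 31.998
  S: 2 × 32.060 = 64.120
Sum: 13×12.011 + 25×1.008 + 1×14.007 + 2×15.999 + 2×32.060 = 291.468 → 291.47 g/mol.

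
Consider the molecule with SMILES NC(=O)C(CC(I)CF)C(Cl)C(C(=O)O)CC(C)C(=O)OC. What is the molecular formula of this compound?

Walk through each heavy atom and fill implicit hydrogens from standard valence (C 4, N 3, O 2, S 2, halogen 1):
  atom 1: N, bond orders sum to 1 (valence 3) → 2 H
  atom 2: C, bond orders sum to 4 (valence 4) → 0 H
  atom 3: O, bond orders sum to 2 (valence 2) → 0 H
  atom 4: C, bond orders sum to 3 (valence 4) → 1 H
  atom 5: C, bond orders sum to 2 (valence 4) → 2 H
  atom 6: C, bond orders sum to 3 (valence 4) → 1 H
  atom 7: I (halogen, monovalent) → 0 H
  atom 8: C, bond orders sum to 2 (valence 4) → 2 H
  atom 9: F (halogen, monovalent) → 0 H
  atom 10: C, bond orders sum to 3 (valence 4) → 1 H
  atom 11: Cl (halogen, monovalent) → 0 H
  atom 12: C, bond orders sum to 3 (valence 4) → 1 H
  atom 13: C, bond orders sum to 4 (valence 4) → 0 H
  atom 14: O, bond orders sum to 2 (valence 2) → 0 H
  atom 15: O, bond orders sum to 1 (valence 2) → 1 H
  atom 16: C, bond orders sum to 2 (valence 4) → 2 H
  atom 17: C, bond orders sum to 3 (valence 4) → 1 H
  atom 18: C, bond orders sum to 1 (valence 4) → 3 H
  atom 19: C, bond orders sum to 4 (valence 4) → 0 H
  atom 20: O, bond orders sum to 2 (valence 2) → 0 H
  atom 21: O, bond orders sum to 2 (valence 2) → 0 H
  atom 22: C, bond orders sum to 1 (valence 4) → 3 H
Totals → C:13, H:20, Cl:1, F:1, I:1, N:1, O:5.
In Hill order: C13H20ClFINO5.

C13H20ClFINO5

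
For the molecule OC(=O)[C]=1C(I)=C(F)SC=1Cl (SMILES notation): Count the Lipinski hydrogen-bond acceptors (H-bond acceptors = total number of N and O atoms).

2

N atoms: 0; O atoms: 2.
Lipinski HBA = 0 + 2 = 2.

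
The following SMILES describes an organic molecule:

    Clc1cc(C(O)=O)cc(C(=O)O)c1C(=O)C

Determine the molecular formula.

Walk through each heavy atom and fill implicit hydrogens from standard valence (C 4, N 3, O 2, S 2, halogen 1); for lowercase aromatic atoms, an aromatic c carries 1 H when it has two neighbours and 0 H with three, and aromatic n carries 0 H:
  atom 1: Cl (halogen, monovalent) → 0 H
  atom 2: aromatic c, 3 neighbours → 0 H
  atom 3: aromatic c, 2 neighbours → 1 H
  atom 4: aromatic c, 3 neighbours → 0 H
  atom 5: C, bond orders sum to 4 (valence 4) → 0 H
  atom 6: O, bond orders sum to 1 (valence 2) → 1 H
  atom 7: O, bond orders sum to 2 (valence 2) → 0 H
  atom 8: aromatic c, 2 neighbours → 1 H
  atom 9: aromatic c, 3 neighbours → 0 H
  atom 10: C, bond orders sum to 4 (valence 4) → 0 H
  atom 11: O, bond orders sum to 2 (valence 2) → 0 H
  atom 12: O, bond orders sum to 1 (valence 2) → 1 H
  atom 13: aromatic c, 3 neighbours → 0 H
  atom 14: C, bond orders sum to 4 (valence 4) → 0 H
  atom 15: O, bond orders sum to 2 (valence 2) → 0 H
  atom 16: C, bond orders sum to 1 (valence 4) → 3 H
Totals → C:10, H:7, Cl:1, O:5.
In Hill order: C10H7ClO5.

C10H7ClO5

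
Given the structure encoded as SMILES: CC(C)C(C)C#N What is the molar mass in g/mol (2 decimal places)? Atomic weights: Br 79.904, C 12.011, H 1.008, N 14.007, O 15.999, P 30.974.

97.16 g/mol

First, the molecular formula is C6H11N (counting implicit H from valence).
  C: 6 × 12.011 = 72.066
  H: 11 × 1.008 = 11.088
  N: 1 × 14.007 = 14.007
Sum: 6×12.011 + 11×1.008 + 1×14.007 = 97.161 → 97.16 g/mol.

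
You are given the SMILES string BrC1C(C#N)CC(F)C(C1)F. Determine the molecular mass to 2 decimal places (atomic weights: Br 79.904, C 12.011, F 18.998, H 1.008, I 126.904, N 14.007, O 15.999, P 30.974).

224.05 g/mol

First, the molecular formula is C7H8BrF2N (counting implicit H from valence).
  Br: 1 × 79.904 = 79.904
  C: 7 × 12.011 = 84.077
  F: 2 × 18.998 = 37.996
  H: 8 × 1.008 = 8.064
  N: 1 × 14.007 = 14.007
Sum: 1×79.904 + 7×12.011 + 2×18.998 + 8×1.008 + 1×14.007 = 224.048 → 224.05 g/mol.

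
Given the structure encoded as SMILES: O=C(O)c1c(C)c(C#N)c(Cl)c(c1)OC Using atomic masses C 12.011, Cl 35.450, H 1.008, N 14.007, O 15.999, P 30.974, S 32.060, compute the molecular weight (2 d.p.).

First, the molecular formula is C10H8ClNO3 (counting implicit H from valence).
  C: 10 × 12.011 = 120.110
  Cl: 1 × 35.450 = 35.450
  H: 8 × 1.008 = 8.064
  N: 1 × 14.007 = 14.007
  O: 3 × 15.999 = 47.997
Sum: 10×12.011 + 1×35.450 + 8×1.008 + 1×14.007 + 3×15.999 = 225.628 → 225.63 g/mol.

225.63 g/mol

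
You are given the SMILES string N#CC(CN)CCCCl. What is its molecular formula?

Walk through each heavy atom and fill implicit hydrogens from standard valence (C 4, N 3, O 2, S 2, halogen 1):
  atom 1: N, bond orders sum to 3 (valence 3) → 0 H
  atom 2: C, bond orders sum to 4 (valence 4) → 0 H
  atom 3: C, bond orders sum to 3 (valence 4) → 1 H
  atom 4: C, bond orders sum to 2 (valence 4) → 2 H
  atom 5: N, bond orders sum to 1 (valence 3) → 2 H
  atom 6: C, bond orders sum to 2 (valence 4) → 2 H
  atom 7: C, bond orders sum to 2 (valence 4) → 2 H
  atom 8: C, bond orders sum to 2 (valence 4) → 2 H
  atom 9: Cl (halogen, monovalent) → 0 H
Totals → C:6, H:11, Cl:1, N:2.
In Hill order: C6H11ClN2.

C6H11ClN2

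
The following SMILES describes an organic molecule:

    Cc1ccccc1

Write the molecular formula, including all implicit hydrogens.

Walk through each heavy atom and fill implicit hydrogens from standard valence (C 4, N 3, O 2, S 2, halogen 1); for lowercase aromatic atoms, an aromatic c carries 1 H when it has two neighbours and 0 H with three, and aromatic n carries 0 H:
  atom 1: C, bond orders sum to 1 (valence 4) → 3 H
  atom 2: aromatic c, 3 neighbours → 0 H
  atom 3: aromatic c, 2 neighbours → 1 H
  atom 4: aromatic c, 2 neighbours → 1 H
  atom 5: aromatic c, 2 neighbours → 1 H
  atom 6: aromatic c, 2 neighbours → 1 H
  atom 7: aromatic c, 2 neighbours → 1 H
Totals → C:7, H:8.
In Hill order: C7H8.

C7H8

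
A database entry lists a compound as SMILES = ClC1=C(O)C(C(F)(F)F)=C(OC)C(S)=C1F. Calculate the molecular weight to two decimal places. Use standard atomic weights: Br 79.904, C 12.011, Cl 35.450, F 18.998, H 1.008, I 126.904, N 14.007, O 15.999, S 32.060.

276.63 g/mol

First, the molecular formula is C8H5ClF4O2S (counting implicit H from valence).
  C: 8 × 12.011 = 96.088
  Cl: 1 × 35.450 = 35.450
  F: 4 × 18.998 = 75.992
  H: 5 × 1.008 = 5.040
  O: 2 × 15.999 = 31.998
  S: 1 × 32.060 = 32.060
Sum: 8×12.011 + 1×35.450 + 4×18.998 + 5×1.008 + 2×15.999 + 1×32.060 = 276.628 → 276.63 g/mol.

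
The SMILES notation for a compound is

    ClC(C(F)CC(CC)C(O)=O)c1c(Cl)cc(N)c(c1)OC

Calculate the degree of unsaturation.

Molecular formula: C14H18Cl2FNO3.
DoU = (2C + 2 + N − H − X) / 2, where X is the halogen count and O/S are ignored.
    = (2·14 + 2 + 1 − 18 − 3) / 2 = 10 / 2 = 5.

5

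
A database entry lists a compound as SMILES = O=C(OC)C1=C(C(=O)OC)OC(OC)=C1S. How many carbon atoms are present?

Count every carbon token in the SMILES (each C, including those in ring-closure positions and inside branches).
Carbon count: 9.

9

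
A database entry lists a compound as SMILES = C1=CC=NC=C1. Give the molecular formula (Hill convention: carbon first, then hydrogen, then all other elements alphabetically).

C5H5N

Walk through each heavy atom and fill implicit hydrogens from standard valence (C 4, N 3, O 2, S 2, halogen 1):
  atom 1: C, bond orders sum to 3 (valence 4) → 1 H
  atom 2: C, bond orders sum to 3 (valence 4) → 1 H
  atom 3: C, bond orders sum to 3 (valence 4) → 1 H
  atom 4: N, bond orders sum to 3 (valence 3) → 0 H
  atom 5: C, bond orders sum to 3 (valence 4) → 1 H
  atom 6: C, bond orders sum to 3 (valence 4) → 1 H
Totals → C:5, H:5, N:1.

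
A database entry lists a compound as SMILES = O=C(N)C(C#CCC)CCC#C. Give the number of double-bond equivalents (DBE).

Degree of unsaturation = (number of rings) + (number of π bonds).
Ring closures in the SMILES: 0.
π bonds: 1 double bond (each 1 DoU), 2 triple bonds (each 2 DoU) → 5 DoU from unsaturation.
Total DoU = 0 + 5 = 5.

5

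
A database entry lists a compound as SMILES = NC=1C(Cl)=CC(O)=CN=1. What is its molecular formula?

Walk through each heavy atom and fill implicit hydrogens from standard valence (C 4, N 3, O 2, S 2, halogen 1):
  atom 1: N, bond orders sum to 1 (valence 3) → 2 H
  atom 2: C, bond orders sum to 4 (valence 4) → 0 H
  atom 3: C, bond orders sum to 4 (valence 4) → 0 H
  atom 4: Cl (halogen, monovalent) → 0 H
  atom 5: C, bond orders sum to 3 (valence 4) → 1 H
  atom 6: C, bond orders sum to 4 (valence 4) → 0 H
  atom 7: O, bond orders sum to 1 (valence 2) → 1 H
  atom 8: C, bond orders sum to 3 (valence 4) → 1 H
  atom 9: N, bond orders sum to 3 (valence 3) → 0 H
Totals → C:5, H:5, Cl:1, N:2, O:1.

C5H5ClN2O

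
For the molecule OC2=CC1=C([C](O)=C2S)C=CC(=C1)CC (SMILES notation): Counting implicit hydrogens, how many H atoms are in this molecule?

12

Walk through each heavy atom and fill implicit hydrogens from standard valence (C 4, N 3, O 2, S 2, halogen 1):
  atom 1: O, bond orders sum to 1 (valence 2) → 1 H
  atom 2: C, bond orders sum to 4 (valence 4) → 0 H
  atom 3: C, bond orders sum to 3 (valence 4) → 1 H
  atom 4: C, bond orders sum to 4 (valence 4) → 0 H
  atom 5: C, bond orders sum to 4 (valence 4) → 0 H
  atom 6: C with explicit H count 0
  atom 7: O, bond orders sum to 1 (valence 2) → 1 H
  atom 8: C, bond orders sum to 4 (valence 4) → 0 H
  atom 9: S, bond orders sum to 1 (valence 2) → 1 H
  atom 10: C, bond orders sum to 3 (valence 4) → 1 H
  atom 11: C, bond orders sum to 3 (valence 4) → 1 H
  atom 12: C, bond orders sum to 4 (valence 4) → 0 H
  atom 13: C, bond orders sum to 3 (valence 4) → 1 H
  atom 14: C, bond orders sum to 2 (valence 4) → 2 H
  atom 15: C, bond orders sum to 1 (valence 4) → 3 H
Total hydrogens: 12.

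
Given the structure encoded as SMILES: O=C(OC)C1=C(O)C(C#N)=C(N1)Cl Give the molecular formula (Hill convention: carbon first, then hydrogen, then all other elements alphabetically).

C7H5ClN2O3

Walk through each heavy atom and fill implicit hydrogens from standard valence (C 4, N 3, O 2, S 2, halogen 1):
  atom 1: O, bond orders sum to 2 (valence 2) → 0 H
  atom 2: C, bond orders sum to 4 (valence 4) → 0 H
  atom 3: O, bond orders sum to 2 (valence 2) → 0 H
  atom 4: C, bond orders sum to 1 (valence 4) → 3 H
  atom 5: C, bond orders sum to 4 (valence 4) → 0 H
  atom 6: C, bond orders sum to 4 (valence 4) → 0 H
  atom 7: O, bond orders sum to 1 (valence 2) → 1 H
  atom 8: C, bond orders sum to 4 (valence 4) → 0 H
  atom 9: C, bond orders sum to 4 (valence 4) → 0 H
  atom 10: N, bond orders sum to 3 (valence 3) → 0 H
  atom 11: C, bond orders sum to 4 (valence 4) → 0 H
  atom 12: N, bond orders sum to 2 (valence 3) → 1 H
  atom 13: Cl (halogen, monovalent) → 0 H
Totals → C:7, H:5, Cl:1, N:2, O:3.
In Hill order: C7H5ClN2O3.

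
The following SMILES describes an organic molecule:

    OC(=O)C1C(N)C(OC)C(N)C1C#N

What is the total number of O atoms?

Scan the SMILES for O atoms (remember two-letter symbols like Cl and Br are single atoms).
Oxygen count: 3.

3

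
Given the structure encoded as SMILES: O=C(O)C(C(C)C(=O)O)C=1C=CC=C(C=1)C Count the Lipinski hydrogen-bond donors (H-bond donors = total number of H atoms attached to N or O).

Donors: find every N or O and count the H atoms it carries.
  atom 1 (O): bond orders sum to 2 → 0 H
  atom 3 (O): bond orders sum to 1 → 1 H
  atom 8 (O): bond orders sum to 2 → 0 H
  atom 9 (O): bond orders sum to 1 → 1 H
Lipinski HBD = 2.

2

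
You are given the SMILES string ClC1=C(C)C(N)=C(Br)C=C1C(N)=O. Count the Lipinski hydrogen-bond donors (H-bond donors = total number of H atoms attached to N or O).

Donors: find every N or O and count the H atoms it carries.
  atom 6 (N): bond orders sum to 1 → 2 H
  atom 12 (N): bond orders sum to 1 → 2 H
  atom 13 (O): bond orders sum to 2 → 0 H
Lipinski HBD = 4.

4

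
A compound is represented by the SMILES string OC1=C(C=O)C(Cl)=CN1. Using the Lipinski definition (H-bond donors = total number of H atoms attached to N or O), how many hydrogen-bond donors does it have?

2

Donors: find every N or O and count the H atoms it carries.
  atom 1 (O): bond orders sum to 1 → 1 H
  atom 5 (O): bond orders sum to 2 → 0 H
  atom 9 (N): bond orders sum to 2 → 1 H
Lipinski HBD = 2.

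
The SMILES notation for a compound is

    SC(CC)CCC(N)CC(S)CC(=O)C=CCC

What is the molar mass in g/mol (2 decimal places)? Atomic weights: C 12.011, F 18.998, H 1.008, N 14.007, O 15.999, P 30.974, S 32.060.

First, the molecular formula is C14H27NOS2 (counting implicit H from valence).
  C: 14 × 12.011 = 168.154
  H: 27 × 1.008 = 27.216
  N: 1 × 14.007 = 14.007
  O: 1 × 15.999 = 15.999
  S: 2 × 32.060 = 64.120
Sum: 14×12.011 + 27×1.008 + 1×14.007 + 1×15.999 + 2×32.060 = 289.496 → 289.50 g/mol.

289.50 g/mol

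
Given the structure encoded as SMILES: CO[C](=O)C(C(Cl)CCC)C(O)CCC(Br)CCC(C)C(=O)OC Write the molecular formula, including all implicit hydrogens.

Walk through each heavy atom and fill implicit hydrogens from standard valence (C 4, N 3, O 2, S 2, halogen 1):
  atom 1: C, bond orders sum to 1 (valence 4) → 3 H
  atom 2: O, bond orders sum to 2 (valence 2) → 0 H
  atom 3: C with explicit H count 0
  atom 4: O, bond orders sum to 2 (valence 2) → 0 H
  atom 5: C, bond orders sum to 3 (valence 4) → 1 H
  atom 6: C, bond orders sum to 3 (valence 4) → 1 H
  atom 7: Cl (halogen, monovalent) → 0 H
  atom 8: C, bond orders sum to 2 (valence 4) → 2 H
  atom 9: C, bond orders sum to 2 (valence 4) → 2 H
  atom 10: C, bond orders sum to 1 (valence 4) → 3 H
  atom 11: C, bond orders sum to 3 (valence 4) → 1 H
  atom 12: O, bond orders sum to 1 (valence 2) → 1 H
  atom 13: C, bond orders sum to 2 (valence 4) → 2 H
  atom 14: C, bond orders sum to 2 (valence 4) → 2 H
  atom 15: C, bond orders sum to 3 (valence 4) → 1 H
  atom 16: Br (halogen, monovalent) → 0 H
  atom 17: C, bond orders sum to 2 (valence 4) → 2 H
  atom 18: C, bond orders sum to 2 (valence 4) → 2 H
  atom 19: C, bond orders sum to 3 (valence 4) → 1 H
  atom 20: C, bond orders sum to 1 (valence 4) → 3 H
  atom 21: C, bond orders sum to 4 (valence 4) → 0 H
  atom 22: O, bond orders sum to 2 (valence 2) → 0 H
  atom 23: O, bond orders sum to 2 (valence 2) → 0 H
  atom 24: C, bond orders sum to 1 (valence 4) → 3 H
Totals → C:17, H:30, Br:1, Cl:1, O:5.
In Hill order: C17H30BrClO5.

C17H30BrClO5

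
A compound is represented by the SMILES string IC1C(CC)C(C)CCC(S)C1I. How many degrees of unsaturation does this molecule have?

Molecular formula: C10H18I2S.
DoU = (2C + 2 + N − H − X) / 2, where X is the halogen count and O/S are ignored.
    = (2·10 + 2 + 0 − 18 − 2) / 2 = 2 / 2 = 1.

1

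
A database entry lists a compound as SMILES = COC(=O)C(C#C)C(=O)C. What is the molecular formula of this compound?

Walk through each heavy atom and fill implicit hydrogens from standard valence (C 4, N 3, O 2, S 2, halogen 1):
  atom 1: C, bond orders sum to 1 (valence 4) → 3 H
  atom 2: O, bond orders sum to 2 (valence 2) → 0 H
  atom 3: C, bond orders sum to 4 (valence 4) → 0 H
  atom 4: O, bond orders sum to 2 (valence 2) → 0 H
  atom 5: C, bond orders sum to 3 (valence 4) → 1 H
  atom 6: C, bond orders sum to 4 (valence 4) → 0 H
  atom 7: C, bond orders sum to 3 (valence 4) → 1 H
  atom 8: C, bond orders sum to 4 (valence 4) → 0 H
  atom 9: O, bond orders sum to 2 (valence 2) → 0 H
  atom 10: C, bond orders sum to 1 (valence 4) → 3 H
Totals → C:7, H:8, O:3.

C7H8O3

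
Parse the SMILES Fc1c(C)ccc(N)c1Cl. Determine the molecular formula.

C7H7ClFN

Walk through each heavy atom and fill implicit hydrogens from standard valence (C 4, N 3, O 2, S 2, halogen 1); for lowercase aromatic atoms, an aromatic c carries 1 H when it has two neighbours and 0 H with three, and aromatic n carries 0 H:
  atom 1: F (halogen, monovalent) → 0 H
  atom 2: aromatic c, 3 neighbours → 0 H
  atom 3: aromatic c, 3 neighbours → 0 H
  atom 4: C, bond orders sum to 1 (valence 4) → 3 H
  atom 5: aromatic c, 2 neighbours → 1 H
  atom 6: aromatic c, 2 neighbours → 1 H
  atom 7: aromatic c, 3 neighbours → 0 H
  atom 8: N, bond orders sum to 1 (valence 3) → 2 H
  atom 9: aromatic c, 3 neighbours → 0 H
  atom 10: Cl (halogen, monovalent) → 0 H
Totals → C:7, H:7, Cl:1, F:1, N:1.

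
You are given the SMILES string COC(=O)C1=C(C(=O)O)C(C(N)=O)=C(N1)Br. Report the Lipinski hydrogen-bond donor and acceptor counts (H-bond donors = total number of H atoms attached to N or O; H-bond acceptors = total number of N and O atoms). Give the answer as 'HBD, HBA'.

Donors: find every N or O and count the H atoms it carries.
  atom 2 (O): bond orders sum to 2 → 0 H
  atom 4 (O): bond orders sum to 2 → 0 H
  atom 8 (O): bond orders sum to 2 → 0 H
  atom 9 (O): bond orders sum to 1 → 1 H
  atom 12 (N): bond orders sum to 1 → 2 H
  atom 13 (O): bond orders sum to 2 → 0 H
  atom 15 (N): bond orders sum to 2 → 1 H
Lipinski HBD = 4.
Acceptors: N atoms = 2, O atoms = 5 → HBA = 7.

4, 7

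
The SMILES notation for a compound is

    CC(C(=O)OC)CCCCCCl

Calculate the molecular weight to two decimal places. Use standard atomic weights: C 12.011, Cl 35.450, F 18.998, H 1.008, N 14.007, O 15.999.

192.68 g/mol

First, the molecular formula is C9H17ClO2 (counting implicit H from valence).
  C: 9 × 12.011 = 108.099
  Cl: 1 × 35.450 = 35.450
  H: 17 × 1.008 = 17.136
  O: 2 × 15.999 = 31.998
Sum: 9×12.011 + 1×35.450 + 17×1.008 + 2×15.999 = 192.683 → 192.68 g/mol.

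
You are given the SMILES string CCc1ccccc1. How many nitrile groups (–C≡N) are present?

Scan the SMILES for the nitrile motif — none present.

0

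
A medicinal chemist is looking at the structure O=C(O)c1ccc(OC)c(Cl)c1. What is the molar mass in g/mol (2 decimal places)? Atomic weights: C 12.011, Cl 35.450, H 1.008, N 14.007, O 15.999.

186.59 g/mol

First, the molecular formula is C8H7ClO3 (counting implicit H from valence).
  C: 8 × 12.011 = 96.088
  Cl: 1 × 35.450 = 35.450
  H: 7 × 1.008 = 7.056
  O: 3 × 15.999 = 47.997
Sum: 8×12.011 + 1×35.450 + 7×1.008 + 3×15.999 = 186.591 → 186.59 g/mol.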